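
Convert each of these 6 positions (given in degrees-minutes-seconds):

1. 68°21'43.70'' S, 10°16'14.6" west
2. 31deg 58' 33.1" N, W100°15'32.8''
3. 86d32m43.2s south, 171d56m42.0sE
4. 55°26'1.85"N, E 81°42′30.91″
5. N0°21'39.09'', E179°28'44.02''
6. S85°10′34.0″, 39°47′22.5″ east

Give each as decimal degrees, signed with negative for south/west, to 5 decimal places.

1. -68.36214, -10.27072
2. 31.97586, -100.25911
3. -86.54533, 171.94500
4. 55.43385, 81.70859
5. 0.36086, 179.47889
6. -85.17611, 39.78958

Point 1:
  Latitude: 21′ + 43.7″ = 21.72833′; 68 + 21.72833/60 = 68.362139
  S → negative
  Longitude: 10 + 16/60 + 14.6/3600 = 10.270722
  W ⇒ negate
Point 2:
  φ: 31° + 58/60 + 33.1/3600 = 31 + 0.966667 + 0.009194 = 31.975861
  N ⇒ keep positive
  Longitude: 100° + 15/60 + 32.8/3600 = 100 + 0.250000 + 0.009111 = 100.259111
  W → negative
Point 3:
  Lat: 86 + 32/60 + 43.2/3600 = 86.545333
  hemisphere S, so the sign is −
  Longitude: 171 + 56/60 + 42/3600 = 171.945000
  E → positive
Point 4:
  φ: 55 + 26/60 + 1.85/3600 = 55.433847
  N → positive
  Lon: 81 + 42/60 + 30.91/3600 = 81.708586
  E → positive
Point 5:
  Latitude: 21′ + 39.09″ = 21.65150′; 0 + 21.65150/60 = 0.360858
  N ⇒ keep positive
  λ: 179 + 28/60 + 44.02/3600 = 179.478894
  E ⇒ keep positive
Point 6:
  Latitude: 85 + 10/60 + 34/3600 = 85.176111
  hemisphere S, so the sign is −
  Longitude: 39 + 47/60 + 22.5/3600 = 39.789583
  E → positive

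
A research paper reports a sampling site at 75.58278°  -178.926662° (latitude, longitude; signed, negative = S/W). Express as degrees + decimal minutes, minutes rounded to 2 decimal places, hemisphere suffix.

75° 34.97′ N, 178° 55.60′ W

φ: fractional part 0.582780 → 34.9668 minutes
Longitude is negative → W; |value| = 178.926662
λ: fractional part 0.926662 → 55.5997 minutes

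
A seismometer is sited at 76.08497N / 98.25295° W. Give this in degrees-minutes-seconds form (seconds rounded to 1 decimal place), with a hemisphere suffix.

76°05′5.9″ N, 98°15′10.6″ W

Lat: whole degrees 76; 5.09820′ → 5′ and 5.892″
λ: 0.252950° → 15.17700′; 0.17700 × 60 = 10.620″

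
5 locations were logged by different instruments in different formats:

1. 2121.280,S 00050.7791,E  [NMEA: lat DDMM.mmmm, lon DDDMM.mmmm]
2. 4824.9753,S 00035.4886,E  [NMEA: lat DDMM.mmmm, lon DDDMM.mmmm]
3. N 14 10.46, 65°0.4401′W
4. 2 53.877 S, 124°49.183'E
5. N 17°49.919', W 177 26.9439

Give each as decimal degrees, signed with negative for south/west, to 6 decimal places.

Point 1:
  Lat: split at 2 digits → 21° and 21.28′; 21 + 21.28/60 = 21.3546667
  hemisphere S, so the sign is −
  Lon: split at 3 digits → 000° and 50.7791′; 0 + 50.7791/60 = 0.8463183
  E ⇒ keep positive
Point 2:
  Lat: split at 2 digits → 48° and 24.9753′; 48 + 24.9753/60 = 48.4162550
  hemisphere S, so the sign is −
  Lon: split at 3 digits → 000° and 35.4886′; 0 + 35.4886/60 = 0.5914767
  E → positive
Point 3:
  φ: 10.46′ = 0.174333°; total 14.1743333
  N → positive
  λ: 65 + 0.4401/60 = 65.0073350
  W ⇒ negate
Point 4:
  Lat: 53.877′ = 0.897950°; total 2.8979500
  S ⇒ negate
  λ: 49.183′ = 0.819717°; total 124.8197167
  E ⇒ keep positive
Point 5:
  Lat: 17 + 49.919/60 = 17.8319833
  N ⇒ keep positive
  Longitude: 26.9439′ = 0.449065°; total 177.4490650
  W ⇒ negate

1. -21.354667, 0.846318
2. -48.416255, 0.591477
3. 14.174333, -65.007335
4. -2.897950, 124.819717
5. 17.831983, -177.449065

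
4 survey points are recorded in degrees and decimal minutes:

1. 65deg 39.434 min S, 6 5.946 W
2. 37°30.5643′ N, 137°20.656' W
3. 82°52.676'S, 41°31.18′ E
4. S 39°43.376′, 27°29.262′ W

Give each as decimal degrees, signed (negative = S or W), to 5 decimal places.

Point 1:
  φ: 65 + 39.434/60 = 65.657233
  S ⇒ negate
  Longitude: 6 + 5.946/60 = 6.099100
  hemisphere W, so the sign is −
Point 2:
  Latitude: 30.5643′ = 0.509405°; total 37.509405
  N ⇒ keep positive
  Lon: 20.656′ = 0.344267°; total 137.344267
  W ⇒ negate
Point 3:
  Lat: 52.676′ = 0.877933°; total 82.877933
  hemisphere S, so the sign is −
  Longitude: 31.18′ = 0.519667°; total 41.519667
  E ⇒ keep positive
Point 4:
  φ: 43.376′ = 0.722933°; total 39.722933
  S → negative
  Longitude: 29.262′ = 0.487700°; total 27.487700
  hemisphere W, so the sign is −

1. -65.65723, -6.09910
2. 37.50941, -137.34427
3. -82.87793, 41.51967
4. -39.72293, -27.48770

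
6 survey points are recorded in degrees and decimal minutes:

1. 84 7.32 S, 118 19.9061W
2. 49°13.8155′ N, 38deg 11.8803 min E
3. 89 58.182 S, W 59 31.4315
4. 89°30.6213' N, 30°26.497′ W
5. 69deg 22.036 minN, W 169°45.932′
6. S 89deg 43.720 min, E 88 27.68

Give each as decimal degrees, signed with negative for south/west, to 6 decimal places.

Point 1:
  Latitude: 84 + 7.32/60 = 84.1220000
  S → negative
  Longitude: 19.9061′ = 0.331768°; total 118.3317683
  W → negative
Point 2:
  Lat: 13.8155′ = 0.230258°; total 49.2302583
  N → positive
  Lon: 38 + 11.8803/60 = 38.1980050
  E ⇒ keep positive
Point 3:
  Lat: 58.182′ = 0.969700°; total 89.9697000
  hemisphere S, so the sign is −
  Lon: 31.4315′ = 0.523858°; total 59.5238583
  hemisphere W, so the sign is −
Point 4:
  Latitude: 30.6213′ = 0.510355°; total 89.5103550
  N → positive
  Longitude: 26.497′ = 0.441617°; total 30.4416167
  hemisphere W, so the sign is −
Point 5:
  Latitude: 22.036′ = 0.367267°; total 69.3672667
  N ⇒ keep positive
  Longitude: 169 + 45.932/60 = 169.7655333
  W → negative
Point 6:
  Latitude: 89 + 43.72/60 = 89.7286667
  S → negative
  Longitude: 27.68′ = 0.461333°; total 88.4613333
  E ⇒ keep positive

1. -84.122000, -118.331768
2. 49.230258, 38.198005
3. -89.969700, -59.523858
4. 89.510355, -30.441617
5. 69.367267, -169.765533
6. -89.728667, 88.461333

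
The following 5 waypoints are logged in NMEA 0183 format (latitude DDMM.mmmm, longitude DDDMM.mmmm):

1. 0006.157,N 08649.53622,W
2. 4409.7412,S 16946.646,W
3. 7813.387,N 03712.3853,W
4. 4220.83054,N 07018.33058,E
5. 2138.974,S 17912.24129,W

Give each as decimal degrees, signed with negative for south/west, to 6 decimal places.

Point 1:
  φ: split at 2 digits → 00° and 6.157′; 0 + 6.157/60 = 0.1026167
  N → positive
  Longitude: split at 3 digits → 086° and 49.53622′; 86 + 49.53622/60 = 86.8256037
  W ⇒ negate
Point 2:
  Latitude: degrees = first 2 digits = 44, minutes = 9.7412; 44 + 9.7412/60 = 44.1623533
  S ⇒ negate
  Longitude: split at 3 digits → 169° and 46.646′; 169 + 46.646/60 = 169.7774333
  W ⇒ negate
Point 3:
  Latitude: degrees = first 2 digits = 78, minutes = 13.387; 78 + 13.387/60 = 78.2231167
  N ⇒ keep positive
  λ: split at 3 digits → 037° and 12.3853′; 37 + 12.3853/60 = 37.2064217
  W ⇒ negate
Point 4:
  Latitude: degrees = first 2 digits = 42, minutes = 20.83054; 42 + 20.83054/60 = 42.3471757
  N → positive
  λ: degrees = first 3 digits = 70, minutes = 18.33058; 70 + 18.33058/60 = 70.3055097
  E ⇒ keep positive
Point 5:
  φ: split at 2 digits → 21° and 38.974′; 21 + 38.974/60 = 21.6495667
  hemisphere S, so the sign is −
  Lon: split at 3 digits → 179° and 12.24129′; 179 + 12.24129/60 = 179.2040215
  W ⇒ negate

1. 0.102617, -86.825604
2. -44.162353, -169.777433
3. 78.223117, -37.206422
4. 42.347176, 70.305510
5. -21.649567, -179.204022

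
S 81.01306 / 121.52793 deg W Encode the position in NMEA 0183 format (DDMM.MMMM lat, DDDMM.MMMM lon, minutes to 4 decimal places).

φ: fractional part 0.013060 → 0.783600 minutes
λ: minutes = (121.527930 − 121) × 60 = 31.675800

8100.7836,S / 12131.6758,W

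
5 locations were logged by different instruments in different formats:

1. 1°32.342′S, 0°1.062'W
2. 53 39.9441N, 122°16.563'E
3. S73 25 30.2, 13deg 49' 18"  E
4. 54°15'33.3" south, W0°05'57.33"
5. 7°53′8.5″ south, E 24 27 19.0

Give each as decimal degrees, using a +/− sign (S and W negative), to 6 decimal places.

1. -1.539033, -0.017700
2. 53.665735, 122.276050
3. -73.425056, 13.821667
4. -54.259250, -0.099258
5. -7.885694, 24.455278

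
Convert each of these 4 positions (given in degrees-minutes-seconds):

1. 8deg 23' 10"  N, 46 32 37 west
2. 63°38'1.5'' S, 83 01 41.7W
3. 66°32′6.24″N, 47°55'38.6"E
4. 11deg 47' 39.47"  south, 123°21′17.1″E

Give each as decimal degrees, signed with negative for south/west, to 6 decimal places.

Point 1:
  φ: 23′ + 10″ = 23.16667′; 8 + 23.16667/60 = 8.3861111
  N ⇒ keep positive
  Lon: 46° + 32/60 + 37/3600 = 46 + 0.533333 + 0.010278 = 46.5436111
  W ⇒ negate
Point 2:
  φ: 63° + 38/60 + 1.5/3600 = 63 + 0.633333 + 0.000417 = 63.6337500
  S ⇒ negate
  Lon: 1′ + 41.7″ = 1.69500′; 83 + 1.69500/60 = 83.0282500
  W → negative
Point 3:
  φ: 32′ + 6.24″ = 32.10400′; 66 + 32.10400/60 = 66.5350667
  N → positive
  Lon: 47° + 55/60 + 38.6/3600 = 47 + 0.916667 + 0.010722 = 47.9273889
  E ⇒ keep positive
Point 4:
  Lat: 11° + 47/60 + 39.47/3600 = 11 + 0.783333 + 0.010964 = 11.7942972
  S → negative
  Lon: 21′ + 17.1″ = 21.28500′; 123 + 21.28500/60 = 123.3547500
  E → positive

1. 8.386111, -46.543611
2. -63.633750, -83.028250
3. 66.535067, 47.927389
4. -11.794297, 123.354750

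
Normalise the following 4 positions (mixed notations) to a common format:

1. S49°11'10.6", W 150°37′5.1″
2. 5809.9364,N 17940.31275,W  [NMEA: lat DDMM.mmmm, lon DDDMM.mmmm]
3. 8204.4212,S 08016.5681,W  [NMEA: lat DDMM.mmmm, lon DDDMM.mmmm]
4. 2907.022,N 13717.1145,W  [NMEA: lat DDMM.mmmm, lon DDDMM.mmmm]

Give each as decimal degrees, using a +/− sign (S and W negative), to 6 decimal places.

1. -49.186278, -150.618083
2. 58.165607, -179.671879
3. -82.073687, -80.276135
4. 29.117033, -137.285242

Point 1:
  Lat: 49° + 11/60 + 10.6/3600 = 49 + 0.183333 + 0.002944 = 49.1862778
  hemisphere S, so the sign is −
  Longitude: 37′ + 5.1″ = 37.08500′; 150 + 37.08500/60 = 150.6180833
  hemisphere W, so the sign is −
Point 2:
  φ: degrees = first 2 digits = 58, minutes = 9.9364; 58 + 9.9364/60 = 58.1656067
  N ⇒ keep positive
  Longitude: degrees = first 3 digits = 179, minutes = 40.31275; 179 + 40.31275/60 = 179.6718792
  hemisphere W, so the sign is −
Point 3:
  φ: split at 2 digits → 82° and 4.4212′; 82 + 4.4212/60 = 82.0736867
  S → negative
  λ: degrees = first 3 digits = 80, minutes = 16.5681; 80 + 16.5681/60 = 80.2761350
  hemisphere W, so the sign is −
Point 4:
  Latitude: degrees = first 2 digits = 29, minutes = 7.022; 29 + 7.022/60 = 29.1170333
  N ⇒ keep positive
  λ: degrees = first 3 digits = 137, minutes = 17.1145; 137 + 17.1145/60 = 137.2852417
  hemisphere W, so the sign is −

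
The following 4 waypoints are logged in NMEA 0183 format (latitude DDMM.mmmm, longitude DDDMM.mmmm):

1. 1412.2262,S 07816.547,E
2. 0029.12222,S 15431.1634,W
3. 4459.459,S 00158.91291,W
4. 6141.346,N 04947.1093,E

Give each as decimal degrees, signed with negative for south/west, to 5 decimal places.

1. -14.20377, 78.27578
2. -0.48537, -154.51939
3. -44.99098, -1.98188
4. 61.68910, 49.78516

Point 1:
  Lat: split at 2 digits → 14° and 12.2262′; 14 + 12.2262/60 = 14.203770
  S → negative
  Longitude: degrees = first 3 digits = 78, minutes = 16.547; 78 + 16.547/60 = 78.275783
  E ⇒ keep positive
Point 2:
  Latitude: split at 2 digits → 00° and 29.12222′; 0 + 29.12222/60 = 0.485370
  S ⇒ negate
  Lon: split at 3 digits → 154° and 31.1634′; 154 + 31.1634/60 = 154.519390
  W ⇒ negate
Point 3:
  Latitude: degrees = first 2 digits = 44, minutes = 59.459; 44 + 59.459/60 = 44.990983
  S → negative
  Lon: degrees = first 3 digits = 1, minutes = 58.91291; 1 + 58.91291/60 = 1.981882
  hemisphere W, so the sign is −
Point 4:
  φ: degrees = first 2 digits = 61, minutes = 41.346; 61 + 41.346/60 = 61.689100
  N → positive
  Lon: degrees = first 3 digits = 49, minutes = 47.1093; 49 + 47.1093/60 = 49.785155
  E → positive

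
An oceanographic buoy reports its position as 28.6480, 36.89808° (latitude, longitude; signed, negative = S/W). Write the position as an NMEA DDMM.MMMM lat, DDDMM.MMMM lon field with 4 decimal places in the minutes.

2838.8800,N / 03653.8848,E

φ: fractional part 0.648000 → 38.880000 minutes
Lon: 36° + 0.898080 × 60 = 36° 53.884800′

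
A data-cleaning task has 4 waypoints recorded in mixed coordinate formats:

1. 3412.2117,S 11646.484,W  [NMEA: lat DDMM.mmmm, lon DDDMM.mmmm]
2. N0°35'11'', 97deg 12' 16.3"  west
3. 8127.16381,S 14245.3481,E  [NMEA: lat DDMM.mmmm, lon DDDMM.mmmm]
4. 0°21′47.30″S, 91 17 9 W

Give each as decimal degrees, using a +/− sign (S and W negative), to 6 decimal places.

Point 1:
  φ: degrees = first 2 digits = 34, minutes = 12.2117; 34 + 12.2117/60 = 34.2035283
  hemisphere S, so the sign is −
  Lon: split at 3 digits → 116° and 46.484′; 116 + 46.484/60 = 116.7747333
  W ⇒ negate
Point 2:
  Latitude: 35′ + 11″ = 35.18333′; 0 + 35.18333/60 = 0.5863889
  N → positive
  Longitude: 12′ + 16.3″ = 12.27167′; 97 + 12.27167/60 = 97.2045278
  W ⇒ negate
Point 3:
  φ: split at 2 digits → 81° and 27.16381′; 81 + 27.16381/60 = 81.4527302
  S → negative
  Lon: degrees = first 3 digits = 142, minutes = 45.3481; 142 + 45.3481/60 = 142.7558017
  E ⇒ keep positive
Point 4:
  φ: 21′ + 47.3″ = 21.78833′; 0 + 21.78833/60 = 0.3631389
  S ⇒ negate
  Longitude: 91 + 17/60 + 9/3600 = 91.2858333
  W ⇒ negate

1. -34.203528, -116.774733
2. 0.586389, -97.204528
3. -81.452730, 142.755802
4. -0.363139, -91.285833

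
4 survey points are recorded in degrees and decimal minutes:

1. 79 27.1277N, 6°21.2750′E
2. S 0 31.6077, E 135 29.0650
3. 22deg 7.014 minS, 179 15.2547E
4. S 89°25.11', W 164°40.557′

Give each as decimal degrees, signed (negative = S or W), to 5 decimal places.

Point 1:
  Lat: 79 + 27.1277/60 = 79.452128
  N → positive
  Longitude: 21.275′ = 0.354583°; total 6.354583
  E ⇒ keep positive
Point 2:
  Latitude: 0 + 31.6077/60 = 0.526795
  S → negative
  Lon: 135 + 29.065/60 = 135.484417
  E ⇒ keep positive
Point 3:
  Lat: 22 + 7.014/60 = 22.116900
  S ⇒ negate
  λ: 15.2547′ = 0.254245°; total 179.254245
  E → positive
Point 4:
  Lat: 89 + 25.11/60 = 89.418500
  S → negative
  Longitude: 164 + 40.557/60 = 164.675950
  hemisphere W, so the sign is −

1. 79.45213, 6.35458
2. -0.52680, 135.48442
3. -22.11690, 179.25425
4. -89.41850, -164.67595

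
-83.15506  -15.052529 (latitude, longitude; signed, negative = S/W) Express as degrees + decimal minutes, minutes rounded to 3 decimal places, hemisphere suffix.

Latitude is negative → S; |value| = 83.155060
Latitude: fractional part 0.155060 → 9.30360 minutes
Longitude is negative → W; |value| = 15.052529
Lon: fractional part 0.052529 → 3.15174 minutes

83° 9.304′ S, 15° 3.152′ W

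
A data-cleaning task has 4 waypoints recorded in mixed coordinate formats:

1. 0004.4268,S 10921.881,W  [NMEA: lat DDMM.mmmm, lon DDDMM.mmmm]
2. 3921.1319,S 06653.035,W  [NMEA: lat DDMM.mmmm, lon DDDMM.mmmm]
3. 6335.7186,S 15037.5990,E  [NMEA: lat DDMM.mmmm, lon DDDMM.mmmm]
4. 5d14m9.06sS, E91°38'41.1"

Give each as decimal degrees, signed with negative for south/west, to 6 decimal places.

Point 1:
  Latitude: degrees = first 2 digits = 0, minutes = 4.4268; 0 + 4.4268/60 = 0.0737800
  S ⇒ negate
  Lon: split at 3 digits → 109° and 21.881′; 109 + 21.881/60 = 109.3646833
  W ⇒ negate
Point 2:
  φ: split at 2 digits → 39° and 21.1319′; 39 + 21.1319/60 = 39.3521983
  S ⇒ negate
  λ: degrees = first 3 digits = 66, minutes = 53.035; 66 + 53.035/60 = 66.8839167
  W ⇒ negate
Point 3:
  φ: degrees = first 2 digits = 63, minutes = 35.7186; 63 + 35.7186/60 = 63.5953100
  hemisphere S, so the sign is −
  λ: split at 3 digits → 150° and 37.599′; 150 + 37.599/60 = 150.6266500
  E → positive
Point 4:
  Lat: 14′ + 9.06″ = 14.15100′; 5 + 14.15100/60 = 5.2358500
  hemisphere S, so the sign is −
  λ: 91° + 38/60 + 41.1/3600 = 91 + 0.633333 + 0.011417 = 91.6447500
  E → positive

1. -0.073780, -109.364683
2. -39.352198, -66.883917
3. -63.595310, 150.626650
4. -5.235850, 91.644750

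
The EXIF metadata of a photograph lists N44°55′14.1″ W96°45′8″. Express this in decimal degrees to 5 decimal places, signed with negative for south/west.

Latitude: 55′ + 14.1″ = 55.23500′; 44 + 55.23500/60 = 44.920583
N ⇒ keep positive
Longitude: 96° + 45/60 + 8/3600 = 96 + 0.750000 + 0.002222 = 96.752222
W ⇒ negate

44.92058, -96.75222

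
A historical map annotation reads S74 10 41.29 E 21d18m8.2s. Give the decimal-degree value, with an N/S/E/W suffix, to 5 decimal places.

74.17814° S, 21.30228° E

Lat: 74° + 10/60 + 41.29/3600 = 74 + 0.166667 + 0.011469 = 74.178136
λ: 21° + 18/60 + 8.2/3600 = 21 + 0.300000 + 0.002278 = 21.302278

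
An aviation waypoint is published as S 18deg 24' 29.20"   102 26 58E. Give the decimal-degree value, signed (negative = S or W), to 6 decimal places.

Lat: 18° + 24/60 + 29.2/3600 = 18 + 0.400000 + 0.008111 = 18.4081111
hemisphere S, so the sign is −
λ: 26′ + 58″ = 26.96667′; 102 + 26.96667/60 = 102.4494444
E → positive

-18.408111, 102.449444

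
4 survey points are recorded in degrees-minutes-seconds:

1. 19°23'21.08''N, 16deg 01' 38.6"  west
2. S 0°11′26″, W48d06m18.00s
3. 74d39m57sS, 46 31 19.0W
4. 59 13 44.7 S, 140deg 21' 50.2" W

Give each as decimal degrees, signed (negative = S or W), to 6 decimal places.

1. 19.389189, -16.027389
2. -0.190556, -48.105000
3. -74.665833, -46.521944
4. -59.229083, -140.363944

Point 1:
  Latitude: 19 + 23/60 + 21.08/3600 = 19.3891889
  N ⇒ keep positive
  Longitude: 16° + 1/60 + 38.6/3600 = 16 + 0.016667 + 0.010722 = 16.0273889
  hemisphere W, so the sign is −
Point 2:
  Latitude: 0° + 11/60 + 26/3600 = 0 + 0.183333 + 0.007222 = 0.1905556
  S ⇒ negate
  Lon: 48 + 6/60 + 18/3600 = 48.1050000
  W ⇒ negate
Point 3:
  φ: 74 + 39/60 + 57/3600 = 74.6658333
  S → negative
  Longitude: 46 + 31/60 + 19/3600 = 46.5219444
  W → negative
Point 4:
  Latitude: 59 + 13/60 + 44.7/3600 = 59.2290833
  S → negative
  λ: 21′ + 50.2″ = 21.83667′; 140 + 21.83667/60 = 140.3639444
  W → negative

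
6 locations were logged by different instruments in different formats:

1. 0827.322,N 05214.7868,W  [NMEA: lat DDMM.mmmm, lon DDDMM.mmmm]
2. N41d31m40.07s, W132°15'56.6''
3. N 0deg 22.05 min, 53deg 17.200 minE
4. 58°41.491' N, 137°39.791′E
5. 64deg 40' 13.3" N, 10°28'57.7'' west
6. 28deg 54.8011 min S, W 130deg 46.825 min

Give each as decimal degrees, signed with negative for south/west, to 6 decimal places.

Point 1:
  φ: degrees = first 2 digits = 8, minutes = 27.322; 8 + 27.322/60 = 8.4553667
  N ⇒ keep positive
  λ: degrees = first 3 digits = 52, minutes = 14.7868; 52 + 14.7868/60 = 52.2464467
  W ⇒ negate
Point 2:
  Latitude: 41 + 31/60 + 40.07/3600 = 41.5277972
  N ⇒ keep positive
  λ: 15′ + 56.6″ = 15.94333′; 132 + 15.94333/60 = 132.2657222
  W → negative
Point 3:
  Lat: 0 + 22.05/60 = 0.3675000
  N ⇒ keep positive
  Lon: 53 + 17.2/60 = 53.2866667
  E ⇒ keep positive
Point 4:
  Latitude: 41.491′ = 0.691517°; total 58.6915167
  N ⇒ keep positive
  Longitude: 39.791′ = 0.663183°; total 137.6631833
  E → positive
Point 5:
  Latitude: 40′ + 13.3″ = 40.22167′; 64 + 40.22167/60 = 64.6703611
  N → positive
  Lon: 10 + 28/60 + 57.7/3600 = 10.4826944
  W → negative
Point 6:
  Latitude: 54.8011′ = 0.913352°; total 28.9133517
  S ⇒ negate
  Longitude: 46.825′ = 0.780417°; total 130.7804167
  hemisphere W, so the sign is −

1. 8.455367, -52.246447
2. 41.527797, -132.265722
3. 0.367500, 53.286667
4. 58.691517, 137.663183
5. 64.670361, -10.482694
6. -28.913352, -130.780417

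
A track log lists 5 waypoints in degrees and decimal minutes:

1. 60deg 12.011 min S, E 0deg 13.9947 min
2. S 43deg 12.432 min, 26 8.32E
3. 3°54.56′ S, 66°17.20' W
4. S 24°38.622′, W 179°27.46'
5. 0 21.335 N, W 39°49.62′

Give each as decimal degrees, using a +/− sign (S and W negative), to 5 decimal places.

1. -60.20018, 0.23325
2. -43.20720, 26.13867
3. -3.90933, -66.28667
4. -24.64370, -179.45767
5. 0.35558, -39.82700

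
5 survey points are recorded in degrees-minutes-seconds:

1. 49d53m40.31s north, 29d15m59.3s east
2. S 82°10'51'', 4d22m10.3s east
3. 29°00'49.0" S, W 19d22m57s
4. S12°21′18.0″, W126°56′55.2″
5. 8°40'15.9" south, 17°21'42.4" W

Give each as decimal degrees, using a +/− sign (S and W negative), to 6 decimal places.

Point 1:
  Latitude: 53′ + 40.31″ = 53.67183′; 49 + 53.67183/60 = 49.8945306
  N → positive
  λ: 29° + 15/60 + 59.3/3600 = 29 + 0.250000 + 0.016472 = 29.2664722
  E → positive
Point 2:
  φ: 10′ + 51″ = 10.85000′; 82 + 10.85000/60 = 82.1808333
  S → negative
  λ: 4° + 22/60 + 10.3/3600 = 4 + 0.366667 + 0.002861 = 4.3695278
  E ⇒ keep positive
Point 3:
  Lat: 0′ + 49″ = 0.81667′; 29 + 0.81667/60 = 29.0136111
  hemisphere S, so the sign is −
  λ: 19 + 22/60 + 57/3600 = 19.3825000
  hemisphere W, so the sign is −
Point 4:
  Lat: 12° + 21/60 + 18/3600 = 12 + 0.350000 + 0.005000 = 12.3550000
  S ⇒ negate
  λ: 56′ + 55.2″ = 56.92000′; 126 + 56.92000/60 = 126.9486667
  W → negative
Point 5:
  Latitude: 8 + 40/60 + 15.9/3600 = 8.6710833
  hemisphere S, so the sign is −
  Longitude: 17° + 21/60 + 42.4/3600 = 17 + 0.350000 + 0.011778 = 17.3617778
  W ⇒ negate

1. 49.894531, 29.266472
2. -82.180833, 4.369528
3. -29.013611, -19.382500
4. -12.355000, -126.948667
5. -8.671083, -17.361778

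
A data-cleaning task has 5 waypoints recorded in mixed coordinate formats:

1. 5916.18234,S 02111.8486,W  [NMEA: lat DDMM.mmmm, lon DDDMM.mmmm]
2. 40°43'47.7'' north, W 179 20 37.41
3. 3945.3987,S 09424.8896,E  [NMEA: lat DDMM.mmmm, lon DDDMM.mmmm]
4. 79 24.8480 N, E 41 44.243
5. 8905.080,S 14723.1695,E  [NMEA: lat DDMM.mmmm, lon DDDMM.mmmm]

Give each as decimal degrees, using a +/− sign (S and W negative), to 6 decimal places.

Point 1:
  Lat: degrees = first 2 digits = 59, minutes = 16.18234; 59 + 16.18234/60 = 59.2697057
  hemisphere S, so the sign is −
  Longitude: split at 3 digits → 021° and 11.8486′; 21 + 11.8486/60 = 21.1974767
  W → negative
Point 2:
  Latitude: 43′ + 47.7″ = 43.79500′; 40 + 43.79500/60 = 40.7299167
  N ⇒ keep positive
  λ: 179 + 20/60 + 37.41/3600 = 179.3437250
  W ⇒ negate
Point 3:
  Lat: degrees = first 2 digits = 39, minutes = 45.3987; 39 + 45.3987/60 = 39.7566450
  S ⇒ negate
  Lon: degrees = first 3 digits = 94, minutes = 24.8896; 94 + 24.8896/60 = 94.4148267
  E ⇒ keep positive
Point 4:
  Lat: 79 + 24.848/60 = 79.4141333
  N ⇒ keep positive
  Lon: 44.243′ = 0.737383°; total 41.7373833
  E → positive
Point 5:
  φ: degrees = first 2 digits = 89, minutes = 5.08; 89 + 5.08/60 = 89.0846667
  hemisphere S, so the sign is −
  λ: degrees = first 3 digits = 147, minutes = 23.1695; 147 + 23.1695/60 = 147.3861583
  E ⇒ keep positive

1. -59.269706, -21.197477
2. 40.729917, -179.343725
3. -39.756645, 94.414827
4. 79.414133, 41.737383
5. -89.084667, 147.386158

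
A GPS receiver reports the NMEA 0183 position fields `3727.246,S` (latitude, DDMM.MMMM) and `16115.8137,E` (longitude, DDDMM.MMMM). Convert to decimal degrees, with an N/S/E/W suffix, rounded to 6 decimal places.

φ: degrees = first 2 digits = 37, minutes = 27.246; 37 + 27.246/60 = 37.4541000
Longitude: split at 3 digits → 161° and 15.8137′; 161 + 15.8137/60 = 161.2635617

37.454100° S, 161.263562° E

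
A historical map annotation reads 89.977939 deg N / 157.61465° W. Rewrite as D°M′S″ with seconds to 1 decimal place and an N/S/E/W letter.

φ: whole degrees 89; 58.67634′ → 58′ and 40.580″
λ: whole degrees 157; 36.87900′ → 36′ and 52.740″

89°58′40.6″ N, 157°36′52.7″ W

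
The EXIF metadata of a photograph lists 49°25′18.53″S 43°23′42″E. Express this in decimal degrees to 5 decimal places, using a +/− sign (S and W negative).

φ: 25′ + 18.53″ = 25.30883′; 49 + 25.30883/60 = 49.421814
hemisphere S, so the sign is −
Longitude: 43 + 23/60 + 42/3600 = 43.395000
E ⇒ keep positive

-49.42181, 43.39500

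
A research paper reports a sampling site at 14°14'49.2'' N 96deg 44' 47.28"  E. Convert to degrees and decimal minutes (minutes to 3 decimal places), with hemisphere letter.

14° 14.820′ N, 96° 44.788′ E

φ: seconds/60 = 0.82000; minutes = 14 + 0.82000 = 14.82000
Longitude: 44 + 47.28/60 = 44.78800′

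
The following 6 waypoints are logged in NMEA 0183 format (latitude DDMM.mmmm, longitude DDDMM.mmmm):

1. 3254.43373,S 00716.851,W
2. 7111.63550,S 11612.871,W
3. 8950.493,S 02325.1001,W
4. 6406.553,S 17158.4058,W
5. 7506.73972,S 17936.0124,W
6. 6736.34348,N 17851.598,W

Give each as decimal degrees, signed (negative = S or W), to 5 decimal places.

1. -32.90723, -7.28085
2. -71.19393, -116.21452
3. -89.84155, -23.41834
4. -64.10922, -171.97343
5. -75.11233, -179.60021
6. 67.60572, -178.85997

Point 1:
  Lat: split at 2 digits → 32° and 54.43373′; 32 + 54.43373/60 = 32.907229
  S ⇒ negate
  Lon: degrees = first 3 digits = 7, minutes = 16.851; 7 + 16.851/60 = 7.280850
  hemisphere W, so the sign is −
Point 2:
  Lat: split at 2 digits → 71° and 11.6355′; 71 + 11.6355/60 = 71.193925
  S → negative
  Lon: degrees = first 3 digits = 116, minutes = 12.871; 116 + 12.871/60 = 116.214517
  hemisphere W, so the sign is −
Point 3:
  φ: degrees = first 2 digits = 89, minutes = 50.493; 89 + 50.493/60 = 89.841550
  S → negative
  Longitude: split at 3 digits → 023° and 25.1001′; 23 + 25.1001/60 = 23.418335
  W → negative
Point 4:
  Lat: degrees = first 2 digits = 64, minutes = 6.553; 64 + 6.553/60 = 64.109217
  hemisphere S, so the sign is −
  Lon: degrees = first 3 digits = 171, minutes = 58.4058; 171 + 58.4058/60 = 171.973430
  hemisphere W, so the sign is −
Point 5:
  Latitude: degrees = first 2 digits = 75, minutes = 6.73972; 75 + 6.73972/60 = 75.112329
  S → negative
  Lon: degrees = first 3 digits = 179, minutes = 36.0124; 179 + 36.0124/60 = 179.600207
  hemisphere W, so the sign is −
Point 6:
  Lat: degrees = first 2 digits = 67, minutes = 36.34348; 67 + 36.34348/60 = 67.605725
  N ⇒ keep positive
  λ: degrees = first 3 digits = 178, minutes = 51.598; 178 + 51.598/60 = 178.859967
  W → negative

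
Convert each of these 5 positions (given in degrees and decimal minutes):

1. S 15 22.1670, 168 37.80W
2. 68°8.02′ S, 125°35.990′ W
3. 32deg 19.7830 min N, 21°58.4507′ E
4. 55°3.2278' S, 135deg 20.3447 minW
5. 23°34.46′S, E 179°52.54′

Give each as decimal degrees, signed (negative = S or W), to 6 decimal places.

Point 1:
  Lat: 15 + 22.167/60 = 15.3694500
  hemisphere S, so the sign is −
  Lon: 168 + 37.8/60 = 168.6300000
  W → negative
Point 2:
  Lat: 8.02′ = 0.133667°; total 68.1336667
  hemisphere S, so the sign is −
  λ: 125 + 35.99/60 = 125.5998333
  W ⇒ negate
Point 3:
  Lat: 32 + 19.783/60 = 32.3297167
  N → positive
  Lon: 58.4507′ = 0.974178°; total 21.9741783
  E ⇒ keep positive
Point 4:
  φ: 3.2278′ = 0.053797°; total 55.0537967
  hemisphere S, so the sign is −
  Longitude: 135 + 20.3447/60 = 135.3390783
  W ⇒ negate
Point 5:
  φ: 23 + 34.46/60 = 23.5743333
  hemisphere S, so the sign is −
  λ: 179 + 52.54/60 = 179.8756667
  E → positive

1. -15.369450, -168.630000
2. -68.133667, -125.599833
3. 32.329717, 21.974178
4. -55.053797, -135.339078
5. -23.574333, 179.875667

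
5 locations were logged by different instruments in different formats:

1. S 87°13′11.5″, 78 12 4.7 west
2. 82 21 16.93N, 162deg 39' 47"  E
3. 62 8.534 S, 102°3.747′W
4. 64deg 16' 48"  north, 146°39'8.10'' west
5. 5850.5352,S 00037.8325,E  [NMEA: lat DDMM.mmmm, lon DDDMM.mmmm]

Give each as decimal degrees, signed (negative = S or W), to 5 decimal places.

1. -87.21986, -78.20131
2. 82.35470, 162.66306
3. -62.14223, -102.06245
4. 64.28000, -146.65225
5. -58.84225, 0.63054

Point 1:
  Lat: 87° + 13/60 + 11.5/3600 = 87 + 0.216667 + 0.003194 = 87.219861
  hemisphere S, so the sign is −
  Longitude: 78° + 12/60 + 4.7/3600 = 78 + 0.200000 + 0.001306 = 78.201306
  W → negative
Point 2:
  Latitude: 82 + 21/60 + 16.93/3600 = 82.354703
  N → positive
  Longitude: 39′ + 47″ = 39.78333′; 162 + 39.78333/60 = 162.663056
  E ⇒ keep positive
Point 3:
  Latitude: 8.534′ = 0.142233°; total 62.142233
  S → negative
  λ: 3.747′ = 0.062450°; total 102.062450
  W → negative
Point 4:
  Latitude: 64° + 16/60 + 48/3600 = 64 + 0.266667 + 0.013333 = 64.280000
  N ⇒ keep positive
  Lon: 146° + 39/60 + 8.1/3600 = 146 + 0.650000 + 0.002250 = 146.652250
  W ⇒ negate
Point 5:
  φ: degrees = first 2 digits = 58, minutes = 50.5352; 58 + 50.5352/60 = 58.842253
  S ⇒ negate
  Longitude: degrees = first 3 digits = 0, minutes = 37.8325; 0 + 37.8325/60 = 0.630542
  E → positive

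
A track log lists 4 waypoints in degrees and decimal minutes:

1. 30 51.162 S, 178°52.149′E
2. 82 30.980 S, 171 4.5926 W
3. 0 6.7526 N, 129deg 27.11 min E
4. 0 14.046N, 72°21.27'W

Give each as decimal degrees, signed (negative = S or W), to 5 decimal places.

Point 1:
  Latitude: 51.162′ = 0.852700°; total 30.852700
  hemisphere S, so the sign is −
  Lon: 52.149′ = 0.869150°; total 178.869150
  E → positive
Point 2:
  φ: 30.98′ = 0.516333°; total 82.516333
  hemisphere S, so the sign is −
  Longitude: 4.5926′ = 0.076543°; total 171.076543
  W ⇒ negate
Point 3:
  φ: 6.7526′ = 0.112543°; total 0.112543
  N → positive
  λ: 129 + 27.11/60 = 129.451833
  E ⇒ keep positive
Point 4:
  Lat: 0 + 14.046/60 = 0.234100
  N → positive
  Longitude: 21.27′ = 0.354500°; total 72.354500
  hemisphere W, so the sign is −

1. -30.85270, 178.86915
2. -82.51633, -171.07654
3. 0.11254, 129.45183
4. 0.23410, -72.35450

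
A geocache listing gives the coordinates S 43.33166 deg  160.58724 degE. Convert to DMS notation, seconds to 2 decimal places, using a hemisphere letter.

43°19′53.98″ S, 160°35′14.06″ E

φ: 0.331660 × 60 = 19.89960′ → 19′, remainder × 60 = 53.9760″
λ: whole degrees 160; 35.23440′ → 35′ and 14.0640″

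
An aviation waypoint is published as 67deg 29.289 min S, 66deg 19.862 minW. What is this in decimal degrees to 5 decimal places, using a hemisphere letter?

67.48815° S, 66.33103° W

Lat: 67 + 29.289/60 = 67.488150
Longitude: 66 + 19.862/60 = 66.331033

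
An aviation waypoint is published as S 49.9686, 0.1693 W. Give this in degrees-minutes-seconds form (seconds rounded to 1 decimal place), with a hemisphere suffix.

φ: 0.968600 × 60 = 58.11600′ → 58′, remainder × 60 = 6.960″
Lon: 0.169300° → 10.15800′; 0.15800 × 60 = 9.480″

49°58′7.0″ S, 0°10′9.5″ W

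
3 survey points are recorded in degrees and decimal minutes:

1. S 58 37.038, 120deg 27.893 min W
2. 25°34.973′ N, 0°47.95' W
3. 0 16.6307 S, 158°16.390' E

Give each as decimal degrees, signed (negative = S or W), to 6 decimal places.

1. -58.617300, -120.464883
2. 25.582883, -0.799167
3. -0.277178, 158.273167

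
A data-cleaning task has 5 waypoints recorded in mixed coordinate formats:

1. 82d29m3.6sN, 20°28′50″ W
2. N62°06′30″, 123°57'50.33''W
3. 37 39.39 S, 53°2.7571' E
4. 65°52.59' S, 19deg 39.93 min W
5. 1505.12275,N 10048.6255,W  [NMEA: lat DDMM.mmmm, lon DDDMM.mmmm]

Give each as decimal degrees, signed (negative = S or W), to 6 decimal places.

1. 82.484333, -20.480556
2. 62.108333, -123.963981
3. -37.656500, 53.045952
4. -65.876500, -19.665500
5. 15.085379, -100.810425

Point 1:
  Latitude: 82 + 29/60 + 3.6/3600 = 82.4843333
  N ⇒ keep positive
  Longitude: 20° + 28/60 + 50/3600 = 20 + 0.466667 + 0.013889 = 20.4805556
  W ⇒ negate
Point 2:
  φ: 6′ + 30″ = 6.50000′; 62 + 6.50000/60 = 62.1083333
  N ⇒ keep positive
  λ: 123 + 57/60 + 50.33/3600 = 123.9639806
  hemisphere W, so the sign is −
Point 3:
  Latitude: 37 + 39.39/60 = 37.6565000
  hemisphere S, so the sign is −
  Lon: 2.7571′ = 0.045952°; total 53.0459517
  E ⇒ keep positive
Point 4:
  Lat: 65 + 52.59/60 = 65.8765000
  S → negative
  Longitude: 19 + 39.93/60 = 19.6655000
  W ⇒ negate
Point 5:
  Latitude: degrees = first 2 digits = 15, minutes = 5.12275; 15 + 5.12275/60 = 15.0853792
  N → positive
  Lon: degrees = first 3 digits = 100, minutes = 48.6255; 100 + 48.6255/60 = 100.8104250
  hemisphere W, so the sign is −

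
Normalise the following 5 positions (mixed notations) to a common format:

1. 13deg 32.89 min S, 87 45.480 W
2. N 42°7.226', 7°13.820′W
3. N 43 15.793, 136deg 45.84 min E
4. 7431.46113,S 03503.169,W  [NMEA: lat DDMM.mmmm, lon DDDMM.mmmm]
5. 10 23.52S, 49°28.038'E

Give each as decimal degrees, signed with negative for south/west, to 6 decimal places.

Point 1:
  φ: 13 + 32.89/60 = 13.5481667
  S ⇒ negate
  λ: 87 + 45.48/60 = 87.7580000
  hemisphere W, so the sign is −
Point 2:
  Lat: 42 + 7.226/60 = 42.1204333
  N → positive
  Lon: 13.82′ = 0.230333°; total 7.2303333
  W ⇒ negate
Point 3:
  Latitude: 15.793′ = 0.263217°; total 43.2632167
  N → positive
  λ: 45.84′ = 0.764000°; total 136.7640000
  E ⇒ keep positive
Point 4:
  Latitude: degrees = first 2 digits = 74, minutes = 31.46113; 74 + 31.46113/60 = 74.5243522
  hemisphere S, so the sign is −
  Lon: split at 3 digits → 035° and 3.169′; 35 + 3.169/60 = 35.0528167
  hemisphere W, so the sign is −
Point 5:
  φ: 10 + 23.52/60 = 10.3920000
  S → negative
  Lon: 28.038′ = 0.467300°; total 49.4673000
  E ⇒ keep positive

1. -13.548167, -87.758000
2. 42.120433, -7.230333
3. 43.263217, 136.764000
4. -74.524352, -35.052817
5. -10.392000, 49.467300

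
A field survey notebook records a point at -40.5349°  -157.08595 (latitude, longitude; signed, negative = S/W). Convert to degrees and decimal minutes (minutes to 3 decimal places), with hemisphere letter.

40° 32.094′ S, 157° 5.157′ W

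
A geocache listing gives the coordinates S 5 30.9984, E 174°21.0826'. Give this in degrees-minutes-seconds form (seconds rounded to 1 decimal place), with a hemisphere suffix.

5°30′59.9″ S, 174°21′5.0″ E

Lat: fractional minutes 0.99840 × 60 = 59.904″
λ: fractional minutes 0.08260 × 60 = 4.956″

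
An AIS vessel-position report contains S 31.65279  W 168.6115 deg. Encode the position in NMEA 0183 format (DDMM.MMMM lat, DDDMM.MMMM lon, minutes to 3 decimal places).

3139.167,S / 16836.690,W

Lat: minutes = (31.652790 − 31) × 60 = 39.16740
Lon: fractional part 0.611500 → 36.69000 minutes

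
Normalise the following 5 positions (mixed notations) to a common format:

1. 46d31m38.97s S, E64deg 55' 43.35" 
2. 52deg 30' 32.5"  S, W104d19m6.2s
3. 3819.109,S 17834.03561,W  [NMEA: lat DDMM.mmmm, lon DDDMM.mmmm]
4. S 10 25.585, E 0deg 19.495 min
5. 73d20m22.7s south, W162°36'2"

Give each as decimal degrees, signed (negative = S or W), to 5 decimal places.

Point 1:
  φ: 46 + 31/60 + 38.97/3600 = 46.527492
  S → negative
  Longitude: 55′ + 43.35″ = 55.72250′; 64 + 55.72250/60 = 64.928708
  E → positive
Point 2:
  Latitude: 30′ + 32.5″ = 30.54167′; 52 + 30.54167/60 = 52.509028
  S → negative
  Lon: 104 + 19/60 + 6.2/3600 = 104.318389
  W → negative
Point 3:
  Lat: split at 2 digits → 38° and 19.109′; 38 + 19.109/60 = 38.318483
  S ⇒ negate
  Longitude: degrees = first 3 digits = 178, minutes = 34.03561; 178 + 34.03561/60 = 178.567260
  W ⇒ negate
Point 4:
  Lat: 10 + 25.585/60 = 10.426417
  hemisphere S, so the sign is −
  Lon: 19.495′ = 0.324917°; total 0.324917
  E → positive
Point 5:
  Latitude: 20′ + 22.7″ = 20.37833′; 73 + 20.37833/60 = 73.339639
  hemisphere S, so the sign is −
  λ: 162° + 36/60 + 2/3600 = 162 + 0.600000 + 0.000556 = 162.600556
  hemisphere W, so the sign is −

1. -46.52749, 64.92871
2. -52.50903, -104.31839
3. -38.31848, -178.56726
4. -10.42642, 0.32492
5. -73.33964, -162.60056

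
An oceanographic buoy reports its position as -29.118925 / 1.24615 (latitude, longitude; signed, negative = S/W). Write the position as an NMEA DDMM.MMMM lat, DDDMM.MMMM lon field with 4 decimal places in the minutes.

2907.1355,S / 00114.7690,E

Latitude is negative → S; |value| = 29.118925
Latitude: minutes = (29.118925 − 29) × 60 = 7.135500
Lon: 1° + 0.246150 × 60 = 1° 14.769000′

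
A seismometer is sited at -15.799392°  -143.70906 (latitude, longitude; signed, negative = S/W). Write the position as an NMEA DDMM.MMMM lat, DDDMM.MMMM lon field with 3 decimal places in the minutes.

Latitude is negative → S; |value| = 15.799392
Latitude: 15° + 0.799392 × 60 = 15° 47.96352′
Longitude is negative → W; |value| = 143.709060
Lon: fractional part 0.709060 → 42.54360 minutes

1547.964,S / 14342.544,W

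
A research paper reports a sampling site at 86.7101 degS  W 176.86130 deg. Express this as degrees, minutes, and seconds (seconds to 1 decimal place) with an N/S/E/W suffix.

Lat: whole degrees 86; 42.60600′ → 42′ and 36.360″
Lon: 0.861300 × 60 = 51.67800′ → 51′, remainder × 60 = 40.680″

86°42′36.4″ S, 176°51′40.7″ W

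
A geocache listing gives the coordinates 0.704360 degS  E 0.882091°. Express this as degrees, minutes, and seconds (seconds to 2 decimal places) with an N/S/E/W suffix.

φ: whole degrees 0; 42.26160′ → 42′ and 15.6960″
Longitude: whole degrees 0; 52.92546′ → 52′ and 55.5276″

0°42′15.70″ S, 0°52′55.53″ E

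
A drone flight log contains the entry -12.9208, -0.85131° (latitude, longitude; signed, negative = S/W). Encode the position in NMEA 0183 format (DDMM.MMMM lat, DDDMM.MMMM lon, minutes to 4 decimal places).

Latitude is negative → S; |value| = 12.920800
Lat: 12° + 0.920800 × 60 = 12° 55.248000′
Longitude is negative → W; |value| = 0.851310
λ: fractional part 0.851310 → 51.078600 minutes

1255.2480,S / 00051.0786,W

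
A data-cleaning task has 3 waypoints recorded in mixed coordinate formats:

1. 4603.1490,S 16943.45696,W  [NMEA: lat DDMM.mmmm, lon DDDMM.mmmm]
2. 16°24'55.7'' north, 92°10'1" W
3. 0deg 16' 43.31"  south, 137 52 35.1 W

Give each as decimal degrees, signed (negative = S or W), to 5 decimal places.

1. -46.05248, -169.72428
2. 16.41547, -92.16694
3. -0.27870, -137.87642

Point 1:
  Lat: split at 2 digits → 46° and 3.149′; 46 + 3.149/60 = 46.052483
  S → negative
  λ: degrees = first 3 digits = 169, minutes = 43.45696; 169 + 43.45696/60 = 169.724283
  hemisphere W, so the sign is −
Point 2:
  Latitude: 24′ + 55.7″ = 24.92833′; 16 + 24.92833/60 = 16.415472
  N → positive
  Longitude: 10′ + 1″ = 10.01667′; 92 + 10.01667/60 = 92.166944
  hemisphere W, so the sign is −
Point 3:
  Lat: 0° + 16/60 + 43.31/3600 = 0 + 0.266667 + 0.012031 = 0.278697
  hemisphere S, so the sign is −
  Longitude: 137 + 52/60 + 35.1/3600 = 137.876417
  W ⇒ negate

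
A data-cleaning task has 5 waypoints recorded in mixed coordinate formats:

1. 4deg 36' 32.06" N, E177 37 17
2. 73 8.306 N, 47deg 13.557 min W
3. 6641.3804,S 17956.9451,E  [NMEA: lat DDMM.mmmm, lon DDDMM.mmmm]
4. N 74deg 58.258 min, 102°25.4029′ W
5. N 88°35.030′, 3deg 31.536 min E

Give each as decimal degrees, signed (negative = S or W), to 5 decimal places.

Point 1:
  Latitude: 36′ + 32.06″ = 36.53433′; 4 + 36.53433/60 = 4.608906
  N → positive
  Lon: 177 + 37/60 + 17/3600 = 177.621389
  E → positive
Point 2:
  Lat: 73 + 8.306/60 = 73.138433
  N ⇒ keep positive
  Longitude: 47 + 13.557/60 = 47.225950
  W ⇒ negate
Point 3:
  Lat: degrees = first 2 digits = 66, minutes = 41.3804; 66 + 41.3804/60 = 66.689673
  S → negative
  λ: split at 3 digits → 179° and 56.9451′; 179 + 56.9451/60 = 179.949085
  E → positive
Point 4:
  Lat: 74 + 58.258/60 = 74.970967
  N ⇒ keep positive
  Longitude: 25.4029′ = 0.423382°; total 102.423382
  W ⇒ negate
Point 5:
  φ: 88 + 35.03/60 = 88.583833
  N → positive
  Longitude: 3 + 31.536/60 = 3.525600
  E ⇒ keep positive

1. 4.60891, 177.62139
2. 73.13843, -47.22595
3. -66.68967, 179.94909
4. 74.97097, -102.42338
5. 88.58383, 3.52560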